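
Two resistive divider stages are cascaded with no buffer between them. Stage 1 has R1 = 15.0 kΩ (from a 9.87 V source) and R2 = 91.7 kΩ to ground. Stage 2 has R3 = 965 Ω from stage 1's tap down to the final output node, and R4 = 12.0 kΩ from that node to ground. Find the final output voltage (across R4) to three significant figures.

Stage 2 presents R3+R4 = 12960 Ω as a load on stage 1's tap.
Stage 1's lower leg becomes R2‖(R3+R4) = 11360 Ω, so V_mid = 9.87 × 11360/26360 = 4.253 V.
Stage 2 is itself unloaded: V_out = V_mid × R4/(R3+R4) = 4.253 × 12000/12960 = 3.94 V.

V_out ≈ 3.94 V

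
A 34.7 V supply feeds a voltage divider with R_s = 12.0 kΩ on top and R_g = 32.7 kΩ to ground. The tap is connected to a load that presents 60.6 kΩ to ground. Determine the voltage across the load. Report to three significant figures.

The load sits in parallel with R_g: R_g‖R_L = (32.7 × 60.6) / (32.7 + 60.6) = 21.24 kΩ.
V_out = 34.7 × 21.24 / (12.0 + 21.24) = 34.7 × 21.24/33.24 = 22.2 V.
(Unloaded it would have been 25.4 V.)

V_out ≈ 22.2 V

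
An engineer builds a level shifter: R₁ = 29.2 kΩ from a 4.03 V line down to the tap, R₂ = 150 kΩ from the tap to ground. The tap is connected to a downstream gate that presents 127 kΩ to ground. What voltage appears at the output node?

The load sits in parallel with R₂: R₂‖R_L = (150 × 127) / (150 + 127) = 68.77 kΩ.
V_out = 4.03 × 68.77 / (29.2 + 68.77) = 4.03 × 68.77/97.97 = 2.83 V.
(Unloaded it would have been 3.37 V.)

V_out ≈ 2.83 V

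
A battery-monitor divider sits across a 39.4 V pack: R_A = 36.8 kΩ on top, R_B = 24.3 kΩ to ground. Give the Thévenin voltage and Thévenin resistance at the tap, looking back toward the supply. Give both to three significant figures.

V_th = 15.7 V, R_th = 14.6 kΩ

V_th is the open-circuit tap voltage: 39.4 × 24.3/(36.8 + 24.3) = 15.7 V.
With the supply zeroed, R_A and R_B appear in parallel from the tap: R_th = R_A‖R_B = (36.8 × 24.3)/61.10 = 14.6 kΩ.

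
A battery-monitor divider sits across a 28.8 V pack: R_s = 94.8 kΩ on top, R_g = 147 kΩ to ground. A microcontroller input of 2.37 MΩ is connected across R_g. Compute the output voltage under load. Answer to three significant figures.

V_out ≈ 17.1 V

The load sits in parallel with R_g: R_g‖R_L = (147 × 2370) / (147 + 2370) = 138.4 kΩ.
V_out = 28.8 × 138.4 / (94.8 + 138.4) = 28.8 × 138.4/233.2 = 17.1 V.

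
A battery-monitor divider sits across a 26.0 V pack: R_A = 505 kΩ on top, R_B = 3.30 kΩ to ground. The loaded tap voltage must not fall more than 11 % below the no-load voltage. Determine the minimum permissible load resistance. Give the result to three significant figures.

Output resistance R_th = R_A‖R_B = (505 × 3.30)/508.3 = 3.279 kΩ.
The fractional drop is R_th/(R_th + R_L); requiring this ≤ 0.110 gives R_L ≥ R_th(1/0.110 − 1) = 3.279 × 8.091 = 26.5 kΩ.

R_L(min) ≈ 26.5 kΩ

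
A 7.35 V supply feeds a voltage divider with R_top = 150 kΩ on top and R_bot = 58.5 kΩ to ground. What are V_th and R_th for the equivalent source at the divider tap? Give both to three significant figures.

V_th is the open-circuit tap voltage: 7.35 × 58.5/(150 + 58.5) = 2.06 V.
With the supply zeroed, R_top and R_bot appear in parallel from the tap: R_th = R_top‖R_bot = (150 × 58.5)/208.5 = 42.1 kΩ.

V_th = 2.06 V, R_th = 42.1 kΩ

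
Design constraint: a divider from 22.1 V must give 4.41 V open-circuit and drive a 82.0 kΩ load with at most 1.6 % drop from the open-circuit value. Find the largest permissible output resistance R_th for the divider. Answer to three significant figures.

Loading drop = R_th/(R_th + R_L) ≤ 0.0160, so R_th ≤ R_L · ε/(1−ε) = 82.0 kΩ × 0.0160/0.9840 = 1.33 kΩ.

R_th ≤ 1.33 kΩ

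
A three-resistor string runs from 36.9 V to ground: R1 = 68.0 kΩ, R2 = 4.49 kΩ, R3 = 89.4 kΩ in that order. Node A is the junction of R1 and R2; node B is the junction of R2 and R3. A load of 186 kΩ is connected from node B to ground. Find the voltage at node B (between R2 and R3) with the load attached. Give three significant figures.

V ≈ 16.8 V

At node B, R3 is in parallel with the load: R3‖R_L = 60.38 kΩ.
Below node A the resistance is R2 + (R3‖R_L) = 64.87 kΩ, so V_A = 36.9 × 64.87/132.9 = 18.02 V.
Then V_B = V_A × (R3‖R_L)/(R2 + R3‖R_L) = 18.02 × 60.38/64.87 = 16.8 V.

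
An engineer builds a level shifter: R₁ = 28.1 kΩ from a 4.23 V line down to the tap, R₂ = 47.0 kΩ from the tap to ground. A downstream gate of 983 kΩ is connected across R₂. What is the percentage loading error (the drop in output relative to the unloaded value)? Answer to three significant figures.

The divider's output (Thévenin) resistance is R₁‖R₂ = 17.59 kΩ.
Fractional drop under load = R_th/(R_th + R_L) = 17.59 / (17.59 + 983) = 0.01758.
So the output falls by 1.76 %.

1.76 %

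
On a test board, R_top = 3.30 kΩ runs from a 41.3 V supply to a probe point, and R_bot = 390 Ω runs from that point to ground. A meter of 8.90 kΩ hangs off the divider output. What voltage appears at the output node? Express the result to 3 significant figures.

V_out ≈ 4.20 V

The load sits in parallel with R_bot: R_bot‖R_L = (390 × 8900) / (390 + 8900) = 373.6 Ω.
V_out = 41.3 × 373.6 / (3300 + 373.6) = 41.3 × 373.6/3674 = 4.20 V.
(Unloaded it would have been 4.37 V.)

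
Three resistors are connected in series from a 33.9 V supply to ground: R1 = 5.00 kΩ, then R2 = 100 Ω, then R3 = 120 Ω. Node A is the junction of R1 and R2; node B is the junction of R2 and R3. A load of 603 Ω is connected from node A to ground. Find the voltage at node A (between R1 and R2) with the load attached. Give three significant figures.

Below node A the series string R2+R3 = 220.0 Ω sits in parallel with the 603 Ω load: 161.2 Ω.
V_A = 33.9 × 161.2/(5000 + 161.2) = 1.06 V.

V ≈ 1.06 V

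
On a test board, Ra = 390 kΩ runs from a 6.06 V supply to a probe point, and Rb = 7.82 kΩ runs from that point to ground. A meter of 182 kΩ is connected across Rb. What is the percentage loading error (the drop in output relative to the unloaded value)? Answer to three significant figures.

The divider's output (Thévenin) resistance is Ra‖Rb = 7.666 kΩ.
Fractional drop under load = R_th/(R_th + R_L) = 7.666 / (7.666 + 182) = 0.04042.
So the output falls by 4.04 %.

4.04 %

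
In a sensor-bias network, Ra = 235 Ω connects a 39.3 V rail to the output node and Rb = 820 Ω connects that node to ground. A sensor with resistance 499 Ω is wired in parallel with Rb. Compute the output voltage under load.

The load sits in parallel with Rb: Rb‖R_L = (820 × 499) / (820 + 499) = 310.2 Ω.
V_out = 39.3 × 310.2 / (235 + 310.2) = 39.3 × 310.2/545.2 = 22.4 V.
(Unloaded it would have been 30.5 V.)

V_out ≈ 22.4 V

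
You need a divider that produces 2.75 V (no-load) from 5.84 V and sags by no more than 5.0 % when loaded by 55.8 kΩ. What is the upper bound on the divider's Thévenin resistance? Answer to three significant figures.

Loading drop = R_th/(R_th + R_L) ≤ 0.0500, so R_th ≤ R_L · ε/(1−ε) = 55.8 kΩ × 0.0500/0.9500 = 2.94 kΩ.
(Any R1, R2 with R2/(R1+R2) = 0.471 and R1‖R2 ≤ 2.94 kΩ will meet the spec.)

R_th ≤ 2.94 kΩ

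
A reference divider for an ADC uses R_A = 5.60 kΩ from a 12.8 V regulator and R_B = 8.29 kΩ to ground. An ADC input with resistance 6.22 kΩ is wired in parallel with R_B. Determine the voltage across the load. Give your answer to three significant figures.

The load sits in parallel with R_B: R_B‖R_L = (8.29 × 6.22) / (8.29 + 6.22) = 3.554 kΩ.
V_out = 12.8 × 3.554 / (5.60 + 3.554) = 12.8 × 3.554/9.154 = 4.97 V.

V_out ≈ 4.97 V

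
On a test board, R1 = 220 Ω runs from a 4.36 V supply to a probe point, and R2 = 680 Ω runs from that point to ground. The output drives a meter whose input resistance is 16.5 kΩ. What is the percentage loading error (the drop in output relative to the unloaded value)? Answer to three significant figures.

0.997 %

The divider's output (Thévenin) resistance is R1‖R2 = 166.2 Ω.
Fractional drop under load = R_th/(R_th + R_L) = 166.2 / (166.2 + 16500) = 0.009974.
So the output falls by 0.997 %.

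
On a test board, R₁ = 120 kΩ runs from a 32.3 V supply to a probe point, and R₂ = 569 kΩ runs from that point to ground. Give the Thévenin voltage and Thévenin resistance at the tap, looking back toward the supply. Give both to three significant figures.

V_th = 26.7 V, R_th = 99.1 kΩ

V_th is the open-circuit tap voltage: 32.3 × 569/(120 + 569) = 26.7 V.
With the supply zeroed, R₁ and R₂ appear in parallel from the tap: R_th = R₁‖R₂ = (120 × 569)/689.0 = 99.1 kΩ.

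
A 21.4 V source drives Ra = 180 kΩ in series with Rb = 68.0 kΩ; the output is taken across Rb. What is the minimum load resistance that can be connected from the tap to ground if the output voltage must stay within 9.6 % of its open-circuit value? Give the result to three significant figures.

Output resistance R_th = Ra‖Rb = (180 × 68.0)/248.0 = 49.35 kΩ.
The fractional drop is R_th/(R_th + R_L); requiring this ≤ 0.0960 gives R_L ≥ R_th(1/0.0960 − 1) = 49.35 × 9.417 = 465 kΩ.

R_L(min) ≈ 465 kΩ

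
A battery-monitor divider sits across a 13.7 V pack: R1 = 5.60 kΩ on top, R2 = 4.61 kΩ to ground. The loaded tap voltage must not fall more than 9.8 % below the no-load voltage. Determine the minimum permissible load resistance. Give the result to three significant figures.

Output resistance R_th = R1‖R2 = (5.60 × 4.61)/10.21 = 2.529 kΩ.
The fractional drop is R_th/(R_th + R_L); requiring this ≤ 0.0980 gives R_L ≥ R_th(1/0.0980 − 1) = 2.529 × 9.204 = 23.3 kΩ.

R_L(min) ≈ 23.3 kΩ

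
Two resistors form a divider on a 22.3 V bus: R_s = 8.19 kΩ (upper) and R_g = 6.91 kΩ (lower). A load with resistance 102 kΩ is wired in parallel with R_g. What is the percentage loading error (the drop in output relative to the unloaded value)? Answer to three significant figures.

3.54 %

The divider's output (Thévenin) resistance is R_s‖R_g = 3.748 kΩ.
Fractional drop under load = R_th/(R_th + R_L) = 3.748 / (3.748 + 102) = 0.03544.
So the output falls by 3.54 %.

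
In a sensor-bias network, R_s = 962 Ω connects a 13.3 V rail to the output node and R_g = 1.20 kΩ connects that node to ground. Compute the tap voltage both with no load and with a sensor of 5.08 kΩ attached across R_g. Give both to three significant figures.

Unloaded: 7.38 V; loaded: 6.68 V

Open-circuit: V = 13.3 × 1200/(962 + 1200) = 7.38 V.
With the load, R_g becomes R_g‖R_L = 970.7 Ω, so V = 13.3 × 970.7/1933 = 6.68 V.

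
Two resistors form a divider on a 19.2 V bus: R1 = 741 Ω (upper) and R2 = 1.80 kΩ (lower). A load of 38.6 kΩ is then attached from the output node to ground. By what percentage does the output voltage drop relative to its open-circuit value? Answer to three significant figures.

1.34 %

The divider's output (Thévenin) resistance is R1‖R2 = 524.9 Ω.
Fractional drop under load = R_th/(R_th + R_L) = 524.9 / (524.9 + 38600) = 0.01342.
So the output falls by 1.34 %.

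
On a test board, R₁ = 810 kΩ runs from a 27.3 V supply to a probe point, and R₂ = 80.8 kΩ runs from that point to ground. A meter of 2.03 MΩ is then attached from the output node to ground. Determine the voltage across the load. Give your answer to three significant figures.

The load sits in parallel with R₂: R₂‖R_L = (80.8 × 2030) / (80.8 + 2030) = 77.71 kΩ.
V_out = 27.3 × 77.71 / (810 + 77.71) = 27.3 × 77.71/887.7 = 2.39 V.
(Unloaded it would have been 2.48 V.)

V_out ≈ 2.39 V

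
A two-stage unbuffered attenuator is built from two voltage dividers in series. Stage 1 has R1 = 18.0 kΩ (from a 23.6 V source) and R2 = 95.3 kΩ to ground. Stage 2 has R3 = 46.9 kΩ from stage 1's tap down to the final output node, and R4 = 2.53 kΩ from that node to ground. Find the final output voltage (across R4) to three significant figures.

Stage 2 presents R3+R4 = 49.43 kΩ as a load on stage 1's tap.
Stage 1's lower leg becomes R2‖(R3+R4) = 32.55 kΩ, so V_mid = 23.6 × 32.55/50.55 = 15.20 V.
Stage 2 is itself unloaded: V_out = V_mid × R4/(R3+R4) = 15.20 × 2.53/49.43 = 0.778 V.

V_out ≈ 0.778 V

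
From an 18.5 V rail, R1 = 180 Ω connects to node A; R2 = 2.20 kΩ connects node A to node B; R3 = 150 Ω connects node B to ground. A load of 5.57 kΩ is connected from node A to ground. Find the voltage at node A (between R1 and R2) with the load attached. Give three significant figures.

Below node A the series string R2+R3 = 2350 Ω sits in parallel with the 5570 Ω load: 1653 Ω.
V_A = 18.5 × 1653/(180 + 1653) = 16.7 V.

V ≈ 16.7 V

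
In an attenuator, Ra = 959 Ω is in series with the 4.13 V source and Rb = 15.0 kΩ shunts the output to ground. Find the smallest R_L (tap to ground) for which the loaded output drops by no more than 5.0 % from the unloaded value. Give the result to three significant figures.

R_L(min) ≈ 17.1 kΩ

Output resistance R_th = Ra‖Rb = (959 × 15000)/15960 = 901.4 Ω.
The fractional drop is R_th/(R_th + R_L); requiring this ≤ 0.0500 gives R_L ≥ R_th(1/0.0500 − 1) = 901.4 × 19.00 = 17.1 kΩ.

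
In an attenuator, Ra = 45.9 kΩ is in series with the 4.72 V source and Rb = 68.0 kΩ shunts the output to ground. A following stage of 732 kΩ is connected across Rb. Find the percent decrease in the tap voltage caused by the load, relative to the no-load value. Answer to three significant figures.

3.61 %

The divider's output (Thévenin) resistance is Ra‖Rb = 27.40 kΩ.
Fractional drop under load = R_th/(R_th + R_L) = 27.40 / (27.40 + 732) = 0.03608.
So the output falls by 3.61 %.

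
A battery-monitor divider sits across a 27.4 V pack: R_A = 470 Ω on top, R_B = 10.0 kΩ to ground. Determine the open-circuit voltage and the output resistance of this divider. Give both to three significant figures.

V_th is the open-circuit tap voltage: 27.4 × 10000/(470 + 10000) = 26.2 V.
With the supply zeroed, R_A and R_B appear in parallel from the tap: R_th = R_A‖R_B = (470 × 10000)/10470 = 449 Ω.

V_th = 26.2 V, R_th = 449 Ω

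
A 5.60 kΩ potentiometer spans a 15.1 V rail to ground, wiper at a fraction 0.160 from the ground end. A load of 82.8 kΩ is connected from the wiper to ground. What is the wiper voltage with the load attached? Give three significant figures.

The wiper splits the pot into (1−α)R = 4704 Ω above and αR = 896.0 Ω below.
Lower section ‖ load = 886.4 Ω.
V_wiper = 15.1 × 886.4/(4704 + 886.4) = 2.39 V.

V ≈ 2.39 V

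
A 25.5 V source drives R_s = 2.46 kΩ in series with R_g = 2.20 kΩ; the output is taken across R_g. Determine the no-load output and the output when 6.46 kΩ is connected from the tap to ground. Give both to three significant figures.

Unloaded: 12.0 V; loaded: 10.2 V

Open-circuit: V = 25.5 × 2.20/(2.46 + 2.20) = 12.0 V.
With the load, R_g becomes R_g‖R_L = 1.641 kΩ, so V = 25.5 × 1.641/4.101 = 10.2 V.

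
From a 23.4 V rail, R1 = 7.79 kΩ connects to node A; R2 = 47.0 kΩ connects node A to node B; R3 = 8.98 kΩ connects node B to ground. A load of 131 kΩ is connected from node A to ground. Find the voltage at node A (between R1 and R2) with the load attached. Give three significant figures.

V ≈ 19.5 V

Below node A the series string R2+R3 = 55.98 kΩ sits in parallel with the 131 kΩ load: 39.22 kΩ.
V_A = 23.4 × 39.22/(7.79 + 39.22) = 19.5 V.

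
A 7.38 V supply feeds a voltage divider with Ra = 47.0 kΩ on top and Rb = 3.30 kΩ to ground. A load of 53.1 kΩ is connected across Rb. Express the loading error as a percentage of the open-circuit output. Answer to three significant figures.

5.49 %

The divider's output (Thévenin) resistance is Ra‖Rb = 3.083 kΩ.
Fractional drop under load = R_th/(R_th + R_L) = 3.083 / (3.083 + 53.1) = 0.05488.
So the output falls by 5.49 %.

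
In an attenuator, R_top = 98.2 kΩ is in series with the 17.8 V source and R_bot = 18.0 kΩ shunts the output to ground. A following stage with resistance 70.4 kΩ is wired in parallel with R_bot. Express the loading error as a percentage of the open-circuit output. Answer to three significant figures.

The divider's output (Thévenin) resistance is R_top‖R_bot = 15.21 kΩ.
Fractional drop under load = R_th/(R_th + R_L) = 15.21 / (15.21 + 70.4) = 0.1777.
So the output falls by 17.8 %.

17.8 %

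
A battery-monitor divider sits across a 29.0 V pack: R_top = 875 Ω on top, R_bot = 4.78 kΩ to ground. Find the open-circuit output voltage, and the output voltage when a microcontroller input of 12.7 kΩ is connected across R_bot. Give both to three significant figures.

Open-circuit: V = 29.0 × 4780/(875 + 4780) = 24.5 V.
With the load, R_bot becomes R_bot‖R_L = 3473 Ω, so V = 29.0 × 3473/4348 = 23.2 V.

Unloaded: 24.5 V; loaded: 23.2 V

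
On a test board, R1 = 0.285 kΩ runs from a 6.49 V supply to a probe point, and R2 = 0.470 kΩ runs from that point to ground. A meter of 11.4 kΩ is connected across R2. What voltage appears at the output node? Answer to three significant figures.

The load sits in parallel with R2: R2‖R_L = (470 × 11400) / (470 + 11400) = 451.4 Ω.
V_out = 6.49 × 451.4 / (285 + 451.4) = 6.49 × 451.4/736.4 = 3.98 V.

V_out ≈ 3.98 V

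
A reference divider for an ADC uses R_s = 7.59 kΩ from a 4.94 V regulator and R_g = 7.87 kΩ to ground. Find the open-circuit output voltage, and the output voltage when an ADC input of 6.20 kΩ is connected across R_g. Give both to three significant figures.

Open-circuit: V = 4.94 × 7.87/(7.59 + 7.87) = 2.51 V.
With the load, R_g becomes R_g‖R_L = 3.468 kΩ, so V = 4.94 × 3.468/11.06 = 1.55 V.

Unloaded: 2.51 V; loaded: 1.55 V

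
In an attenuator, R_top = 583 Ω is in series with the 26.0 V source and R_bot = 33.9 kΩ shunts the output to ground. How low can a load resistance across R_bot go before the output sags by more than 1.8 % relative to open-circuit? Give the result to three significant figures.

Output resistance R_th = R_top‖R_bot = (583 × 33900)/34480 = 573.1 Ω.
The fractional drop is R_th/(R_th + R_L); requiring this ≤ 0.0180 gives R_L ≥ R_th(1/0.0180 − 1) = 573.1 × 54.56 = 31.3 kΩ.

R_L(min) ≈ 31.3 kΩ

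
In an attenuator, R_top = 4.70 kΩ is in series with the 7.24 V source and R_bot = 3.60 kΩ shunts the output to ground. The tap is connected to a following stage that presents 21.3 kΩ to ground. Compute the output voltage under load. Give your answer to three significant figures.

The load sits in parallel with R_bot: R_bot‖R_L = (3.60 × 21.3) / (3.60 + 21.3) = 3.080 kΩ.
V_out = 7.24 × 3.080 / (4.70 + 3.080) = 7.24 × 3.080/7.780 = 2.87 V.
(Unloaded it would have been 3.14 V.)

V_out ≈ 2.87 V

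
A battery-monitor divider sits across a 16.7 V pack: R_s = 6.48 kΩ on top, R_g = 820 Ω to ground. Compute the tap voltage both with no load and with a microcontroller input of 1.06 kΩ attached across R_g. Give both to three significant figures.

Open-circuit: V = 16.7 × 820/(6480 + 820) = 1.88 V.
With the load, R_g becomes R_g‖R_L = 462.3 Ω, so V = 16.7 × 462.3/6942 = 1.11 V.

Unloaded: 1.88 V; loaded: 1.11 V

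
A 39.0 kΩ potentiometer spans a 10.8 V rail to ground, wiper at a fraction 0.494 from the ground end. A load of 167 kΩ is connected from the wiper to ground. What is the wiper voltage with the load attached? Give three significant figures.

V ≈ 5.04 V

The wiper splits the pot into (1−α)R = 19.73 kΩ above and αR = 19.27 kΩ below.
Lower section ‖ load = 17.27 kΩ.
V_wiper = 10.8 × 17.27/(19.73 + 17.27) = 5.04 V.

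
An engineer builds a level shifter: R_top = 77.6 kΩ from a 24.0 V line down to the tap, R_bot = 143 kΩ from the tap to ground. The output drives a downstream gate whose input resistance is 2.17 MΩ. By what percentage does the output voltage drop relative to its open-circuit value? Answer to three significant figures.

The divider's output (Thévenin) resistance is R_top‖R_bot = 50.30 kΩ.
Fractional drop under load = R_th/(R_th + R_L) = 50.30 / (50.30 + 2170) = 0.02266.
So the output falls by 2.27 %.

2.27 %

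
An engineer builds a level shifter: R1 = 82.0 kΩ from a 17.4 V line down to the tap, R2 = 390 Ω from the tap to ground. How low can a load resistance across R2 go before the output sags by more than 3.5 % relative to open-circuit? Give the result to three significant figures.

R_L(min) ≈ 10.7 kΩ

Output resistance R_th = R1‖R2 = (82000 × 390)/82390 = 388.2 Ω.
The fractional drop is R_th/(R_th + R_L); requiring this ≤ 0.0350 gives R_L ≥ R_th(1/0.0350 − 1) = 388.2 × 27.57 = 10.7 kΩ.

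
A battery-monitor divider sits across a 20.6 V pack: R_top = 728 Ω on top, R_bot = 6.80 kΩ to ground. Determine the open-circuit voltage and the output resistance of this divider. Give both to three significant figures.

V_th is the open-circuit tap voltage: 20.6 × 6800/(728 + 6800) = 18.6 V.
With the supply zeroed, R_top and R_bot appear in parallel from the tap: R_th = R_top‖R_bot = (728 × 6800)/7528 = 658 Ω.

V_th = 18.6 V, R_th = 658 Ω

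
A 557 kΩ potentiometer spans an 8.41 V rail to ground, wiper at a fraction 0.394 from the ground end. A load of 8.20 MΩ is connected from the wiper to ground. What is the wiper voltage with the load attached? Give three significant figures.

The wiper splits the pot into (1−α)R = 337.5 kΩ above and αR = 219.5 kΩ below.
Lower section ‖ load = 213.7 kΩ.
V_wiper = 8.41 × 213.7/(337.5 + 213.7) = 3.26 V.

V ≈ 3.26 V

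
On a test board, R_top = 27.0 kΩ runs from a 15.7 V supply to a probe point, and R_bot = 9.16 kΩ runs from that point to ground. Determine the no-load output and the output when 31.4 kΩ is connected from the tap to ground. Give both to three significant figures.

Open-circuit: V = 15.7 × 9.16/(27.0 + 9.16) = 3.98 V.
With the load, R_bot becomes R_bot‖R_L = 7.091 kΩ, so V = 15.7 × 7.091/34.09 = 3.27 V.

Unloaded: 3.98 V; loaded: 3.27 V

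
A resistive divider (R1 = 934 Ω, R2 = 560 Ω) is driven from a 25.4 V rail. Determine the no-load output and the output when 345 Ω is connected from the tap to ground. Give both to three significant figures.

Unloaded: 9.52 V; loaded: 4.73 V

Open-circuit: V = 25.4 × 560/(934 + 560) = 9.52 V.
With the load, R2 becomes R2‖R_L = 213.5 Ω, so V = 25.4 × 213.5/1147 = 4.73 V.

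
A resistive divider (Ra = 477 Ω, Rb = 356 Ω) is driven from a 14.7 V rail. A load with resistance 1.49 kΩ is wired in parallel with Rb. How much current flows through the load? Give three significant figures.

I_L ≈ 3.71 mA

Rb‖R_L = 287.3 Ω; V_out = 14.7 × 287.3/764.3 = 5.526 V.
I_L = V_out / R_L = 5.526 / 1.49 kΩ = 3.71 mA.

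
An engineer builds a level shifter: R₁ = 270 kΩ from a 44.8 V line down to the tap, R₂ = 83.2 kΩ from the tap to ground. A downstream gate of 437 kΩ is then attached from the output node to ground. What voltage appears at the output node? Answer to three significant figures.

V_out ≈ 9.21 V

The load sits in parallel with R₂: R₂‖R_L = (83.2 × 437) / (83.2 + 437) = 69.89 kΩ.
V_out = 44.8 × 69.89 / (270 + 69.89) = 44.8 × 69.89/339.9 = 9.21 V.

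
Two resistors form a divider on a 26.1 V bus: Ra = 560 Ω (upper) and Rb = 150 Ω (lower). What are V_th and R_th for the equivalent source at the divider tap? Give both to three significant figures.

V_th = 5.51 V, R_th = 118 Ω

V_th is the open-circuit tap voltage: 26.1 × 150/(560 + 150) = 5.51 V.
With the supply zeroed, Ra and Rb appear in parallel from the tap: R_th = Ra‖Rb = (560 × 150)/710.0 = 118 Ω.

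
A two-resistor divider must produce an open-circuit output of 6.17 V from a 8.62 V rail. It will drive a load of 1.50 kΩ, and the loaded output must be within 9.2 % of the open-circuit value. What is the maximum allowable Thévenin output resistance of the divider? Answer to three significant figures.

R_th ≤ 152 Ω

Loading drop = R_th/(R_th + R_L) ≤ 0.0920, so R_th ≤ R_L · ε/(1−ε) = 1.50 kΩ × 0.0920/0.9080 = 152 Ω.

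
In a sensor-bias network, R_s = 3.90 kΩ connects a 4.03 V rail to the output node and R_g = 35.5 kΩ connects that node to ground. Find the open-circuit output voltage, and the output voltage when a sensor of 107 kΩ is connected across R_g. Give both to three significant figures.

Unloaded: 3.63 V; loaded: 3.52 V

Open-circuit: V = 4.03 × 35.5/(3.90 + 35.5) = 3.63 V.
With the load, R_g becomes R_g‖R_L = 26.66 kΩ, so V = 4.03 × 26.66/30.56 = 3.52 V.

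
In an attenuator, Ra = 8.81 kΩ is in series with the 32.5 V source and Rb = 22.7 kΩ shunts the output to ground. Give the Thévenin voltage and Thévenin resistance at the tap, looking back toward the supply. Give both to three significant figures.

V_th is the open-circuit tap voltage: 32.5 × 22.7/(8.81 + 22.7) = 23.4 V.
With the supply zeroed, Ra and Rb appear in parallel from the tap: R_th = Ra‖Rb = (8.81 × 22.7)/31.51 = 6.35 kΩ.

V_th = 23.4 V, R_th = 6.35 kΩ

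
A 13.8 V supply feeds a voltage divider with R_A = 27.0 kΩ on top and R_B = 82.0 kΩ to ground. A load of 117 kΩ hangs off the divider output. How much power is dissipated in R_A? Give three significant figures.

Total resistance from the source is R_A + (R_B‖R_L) = 75.21 kΩ, so I = 13.8/75.21 kΩ = 0.1835 mA.
P = I²·R_A = (0.1835 mA)² × 27.0 kΩ = 0.909 mW.

P ≈ 0.909 mW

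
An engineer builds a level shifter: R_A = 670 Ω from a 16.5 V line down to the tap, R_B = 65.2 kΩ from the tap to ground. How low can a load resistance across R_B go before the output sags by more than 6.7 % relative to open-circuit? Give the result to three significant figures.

R_L(min) ≈ 9.24 kΩ

Output resistance R_th = R_A‖R_B = (670 × 65200)/65870 = 663.2 Ω.
The fractional drop is R_th/(R_th + R_L); requiring this ≤ 0.0670 gives R_L ≥ R_th(1/0.0670 − 1) = 663.2 × 13.93 = 9.24 kΩ.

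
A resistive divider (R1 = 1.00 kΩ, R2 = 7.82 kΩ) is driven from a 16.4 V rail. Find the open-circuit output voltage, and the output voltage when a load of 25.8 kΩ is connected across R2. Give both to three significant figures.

Unloaded: 14.5 V; loaded: 14.1 V

Open-circuit: V = 16.4 × 7.82/(1.00 + 7.82) = 14.5 V.
With the load, R2 becomes R2‖R_L = 6.001 kΩ, so V = 16.4 × 6.001/7.001 = 14.1 V.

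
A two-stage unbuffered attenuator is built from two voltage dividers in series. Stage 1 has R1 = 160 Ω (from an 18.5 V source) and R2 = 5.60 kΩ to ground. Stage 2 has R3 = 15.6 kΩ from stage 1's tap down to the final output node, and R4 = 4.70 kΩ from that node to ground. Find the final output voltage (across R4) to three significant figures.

Stage 2 presents R3+R4 = 20300 Ω as a load on stage 1's tap.
Stage 1's lower leg becomes R2‖(R3+R4) = 4389 Ω, so V_mid = 18.5 × 4389/4549 = 17.85 V.
Stage 2 is itself unloaded: V_out = V_mid × R4/(R3+R4) = 17.85 × 4700/20300 = 4.13 V.

V_out ≈ 4.13 V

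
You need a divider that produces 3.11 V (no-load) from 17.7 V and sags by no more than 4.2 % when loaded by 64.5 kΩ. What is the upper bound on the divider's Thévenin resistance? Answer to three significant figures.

Loading drop = R_th/(R_th + R_L) ≤ 0.0420, so R_th ≤ R_L · ε/(1−ε) = 64.5 kΩ × 0.0420/0.9580 = 2.83 kΩ.

R_th ≤ 2.83 kΩ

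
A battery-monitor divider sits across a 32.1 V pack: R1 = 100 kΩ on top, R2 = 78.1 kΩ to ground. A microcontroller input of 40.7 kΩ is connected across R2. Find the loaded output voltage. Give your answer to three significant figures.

The load sits in parallel with R2: R2‖R_L = (78.1 × 40.7) / (78.1 + 40.7) = 26.76 kΩ.
V_out = 32.1 × 26.76 / (100 + 26.76) = 32.1 × 26.76/126.8 = 6.78 V.
(Unloaded it would have been 14.1 V.)

V_out ≈ 6.78 V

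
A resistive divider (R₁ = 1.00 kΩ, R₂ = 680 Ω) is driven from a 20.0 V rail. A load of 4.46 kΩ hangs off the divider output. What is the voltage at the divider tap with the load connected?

The load sits in parallel with R₂: R₂‖R_L = (680 × 4460) / (680 + 4460) = 590.0 Ω.
V_out = 20.0 × 590.0 / (1000 + 590.0) = 20.0 × 590.0/1590 = 7.42 V.
(Unloaded it would have been 8.10 V.)

V_out ≈ 7.42 V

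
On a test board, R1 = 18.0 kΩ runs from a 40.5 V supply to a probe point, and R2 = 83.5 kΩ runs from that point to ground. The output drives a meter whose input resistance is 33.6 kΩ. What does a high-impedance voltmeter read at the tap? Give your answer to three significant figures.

The load sits in parallel with R2: R2‖R_L = (83.5 × 33.6) / (83.5 + 33.6) = 23.96 kΩ.
V_out = 40.5 × 23.96 / (18.0 + 23.96) = 40.5 × 23.96/41.96 = 23.1 V.

V_out ≈ 23.1 V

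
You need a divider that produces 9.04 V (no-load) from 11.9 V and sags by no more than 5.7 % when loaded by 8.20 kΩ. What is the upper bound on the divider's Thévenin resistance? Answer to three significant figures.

Loading drop = R_th/(R_th + R_L) ≤ 0.0570, so R_th ≤ R_L · ε/(1−ε) = 8.20 kΩ × 0.0570/0.9430 = 496 Ω.

R_th ≤ 496 Ω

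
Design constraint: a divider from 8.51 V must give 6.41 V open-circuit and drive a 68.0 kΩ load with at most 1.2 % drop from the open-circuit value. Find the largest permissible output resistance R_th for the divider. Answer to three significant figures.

Loading drop = R_th/(R_th + R_L) ≤ 0.0120, so R_th ≤ R_L · ε/(1−ε) = 68.0 kΩ × 0.0120/0.9880 = 826 Ω.
(Any R1, R2 with R2/(R1+R2) = 0.753 and R1‖R2 ≤ 826 Ω will meet the spec.)

R_th ≤ 826 Ω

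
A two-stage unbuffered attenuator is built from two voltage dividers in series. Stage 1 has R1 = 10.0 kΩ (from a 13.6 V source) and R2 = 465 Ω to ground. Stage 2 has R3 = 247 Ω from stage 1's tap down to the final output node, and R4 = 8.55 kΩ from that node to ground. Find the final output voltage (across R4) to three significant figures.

Stage 2 presents R3+R4 = 8797 Ω as a load on stage 1's tap.
Stage 1's lower leg becomes R2‖(R3+R4) = 441.7 Ω, so V_mid = 13.6 × 441.7/10440 = 0.5752 V.
Stage 2 is itself unloaded: V_out = V_mid × R4/(R3+R4) = 0.5752 × 8550/8797 = 0.559 V.

V_out ≈ 0.559 V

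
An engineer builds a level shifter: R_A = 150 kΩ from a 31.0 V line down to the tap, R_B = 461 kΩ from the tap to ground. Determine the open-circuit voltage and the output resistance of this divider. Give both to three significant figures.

V_th is the open-circuit tap voltage: 31.0 × 461/(150 + 461) = 23.4 V.
With the supply zeroed, R_A and R_B appear in parallel from the tap: R_th = R_A‖R_B = (150 × 461)/611.0 = 113 kΩ.

V_th = 23.4 V, R_th = 113 kΩ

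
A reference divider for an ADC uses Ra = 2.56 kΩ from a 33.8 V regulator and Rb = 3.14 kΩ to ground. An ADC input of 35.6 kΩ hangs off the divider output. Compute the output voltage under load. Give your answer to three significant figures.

The load sits in parallel with Rb: Rb‖R_L = (3.14 × 35.6) / (3.14 + 35.6) = 2.885 kΩ.
V_out = 33.8 × 2.885 / (2.56 + 2.885) = 33.8 × 2.885/5.445 = 17.9 V.

V_out ≈ 17.9 V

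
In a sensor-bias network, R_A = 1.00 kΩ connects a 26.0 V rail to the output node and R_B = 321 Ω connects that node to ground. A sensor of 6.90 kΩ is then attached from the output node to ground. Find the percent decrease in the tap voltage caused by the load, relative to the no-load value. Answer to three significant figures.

The divider's output (Thévenin) resistance is R_A‖R_B = 243.0 Ω.
Fractional drop under load = R_th/(R_th + R_L) = 243.0 / (243.0 + 6900) = 0.03402.
So the output falls by 3.40 %.

3.40 %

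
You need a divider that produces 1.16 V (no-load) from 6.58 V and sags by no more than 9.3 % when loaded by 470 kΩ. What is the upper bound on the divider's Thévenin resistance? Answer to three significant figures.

Loading drop = R_th/(R_th + R_L) ≤ 0.0930, so R_th ≤ R_L · ε/(1−ε) = 470 kΩ × 0.0930/0.9070 = 48.2 kΩ.
(Any R1, R2 with R2/(R1+R2) = 0.176 and R1‖R2 ≤ 48.2 kΩ will meet the spec.)

R_th ≤ 48.2 kΩ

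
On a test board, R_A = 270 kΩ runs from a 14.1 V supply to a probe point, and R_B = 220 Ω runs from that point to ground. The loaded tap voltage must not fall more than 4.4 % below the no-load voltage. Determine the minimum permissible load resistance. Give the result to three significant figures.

Output resistance R_th = R_A‖R_B = (270000 × 220)/270200 = 219.8 Ω.
The fractional drop is R_th/(R_th + R_L); requiring this ≤ 0.0440 gives R_L ≥ R_th(1/0.0440 − 1) = 219.8 × 21.73 = 4.78 kΩ.

R_L(min) ≈ 4.78 kΩ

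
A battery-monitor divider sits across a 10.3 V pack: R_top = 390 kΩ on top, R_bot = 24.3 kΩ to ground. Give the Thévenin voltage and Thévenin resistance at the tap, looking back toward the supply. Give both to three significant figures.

V_th = 0.604 V, R_th = 22.9 kΩ

V_th is the open-circuit tap voltage: 10.3 × 24.3/(390 + 24.3) = 0.604 V.
With the supply zeroed, R_top and R_bot appear in parallel from the tap: R_th = R_top‖R_bot = (390 × 24.3)/414.3 = 22.9 kΩ.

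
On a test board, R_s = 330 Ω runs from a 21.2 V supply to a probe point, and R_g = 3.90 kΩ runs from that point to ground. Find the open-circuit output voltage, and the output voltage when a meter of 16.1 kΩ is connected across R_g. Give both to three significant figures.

Unloaded: 19.5 V; loaded: 19.2 V

Open-circuit: V = 21.2 × 3900/(330 + 3900) = 19.5 V.
With the load, R_g becomes R_g‖R_L = 3140 Ω, so V = 21.2 × 3140/3470 = 19.2 V.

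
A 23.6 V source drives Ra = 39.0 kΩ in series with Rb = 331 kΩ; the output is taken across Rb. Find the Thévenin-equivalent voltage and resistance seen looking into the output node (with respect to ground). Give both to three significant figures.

V_th is the open-circuit tap voltage: 23.6 × 331/(39.0 + 331) = 21.1 V.
With the supply zeroed, Ra and Rb appear in parallel from the tap: R_th = Ra‖Rb = (39.0 × 331)/370.0 = 34.9 kΩ.

V_th = 21.1 V, R_th = 34.9 kΩ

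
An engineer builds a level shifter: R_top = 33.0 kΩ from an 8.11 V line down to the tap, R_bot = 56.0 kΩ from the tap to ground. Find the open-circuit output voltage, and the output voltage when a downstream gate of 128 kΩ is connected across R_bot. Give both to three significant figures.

Open-circuit: V = 8.11 × 56.0/(33.0 + 56.0) = 5.10 V.
With the load, R_bot becomes R_bot‖R_L = 38.96 kΩ, so V = 8.11 × 38.96/71.96 = 4.39 V.

Unloaded: 5.10 V; loaded: 4.39 V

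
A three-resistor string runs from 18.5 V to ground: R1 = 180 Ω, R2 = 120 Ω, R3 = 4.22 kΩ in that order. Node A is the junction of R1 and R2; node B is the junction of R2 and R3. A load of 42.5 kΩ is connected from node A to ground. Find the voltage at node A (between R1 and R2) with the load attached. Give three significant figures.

Below node A the series string R2+R3 = 4340 Ω sits in parallel with the 42500 Ω load: 3938 Ω.
V_A = 18.5 × 3938/(180 + 3938) = 17.7 V.

V ≈ 17.7 V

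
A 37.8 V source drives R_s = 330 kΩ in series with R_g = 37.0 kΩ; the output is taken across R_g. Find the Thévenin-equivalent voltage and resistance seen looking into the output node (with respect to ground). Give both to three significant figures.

V_th is the open-circuit tap voltage: 37.8 × 37.0/(330 + 37.0) = 3.81 V.
With the supply zeroed, R_s and R_g appear in parallel from the tap: R_th = R_s‖R_g = (330 × 37.0)/367.0 = 33.3 kΩ.

V_th = 3.81 V, R_th = 33.3 kΩ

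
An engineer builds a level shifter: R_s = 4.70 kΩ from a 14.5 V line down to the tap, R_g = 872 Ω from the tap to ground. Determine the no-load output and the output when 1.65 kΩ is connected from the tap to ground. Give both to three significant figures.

Unloaded: 2.27 V; loaded: 1.57 V

Open-circuit: V = 14.5 × 872/(4700 + 872) = 2.27 V.
With the load, R_g becomes R_g‖R_L = 570.5 Ω, so V = 14.5 × 570.5/5270 = 1.57 V.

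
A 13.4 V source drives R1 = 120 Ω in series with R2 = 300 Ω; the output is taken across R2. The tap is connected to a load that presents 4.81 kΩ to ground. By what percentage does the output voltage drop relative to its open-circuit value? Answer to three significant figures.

The divider's output (Thévenin) resistance is R1‖R2 = 85.71 Ω.
Fractional drop under load = R_th/(R_th + R_L) = 85.71 / (85.71 + 4810) = 0.01751.
So the output falls by 1.75 %.

1.75 %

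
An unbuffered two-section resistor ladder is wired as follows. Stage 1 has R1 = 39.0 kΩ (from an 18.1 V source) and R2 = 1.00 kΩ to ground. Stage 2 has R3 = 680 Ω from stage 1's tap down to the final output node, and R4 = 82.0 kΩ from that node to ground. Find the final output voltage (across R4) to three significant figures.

Stage 2 presents R3+R4 = 82680 Ω as a load on stage 1's tap.
Stage 1's lower leg becomes R2‖(R3+R4) = 988.0 Ω, so V_mid = 18.1 × 988.0/39990 = 0.4472 V.
Stage 2 is itself unloaded: V_out = V_mid × R4/(R3+R4) = 0.4472 × 82000/82680 = 0.444 V.

V_out ≈ 0.444 V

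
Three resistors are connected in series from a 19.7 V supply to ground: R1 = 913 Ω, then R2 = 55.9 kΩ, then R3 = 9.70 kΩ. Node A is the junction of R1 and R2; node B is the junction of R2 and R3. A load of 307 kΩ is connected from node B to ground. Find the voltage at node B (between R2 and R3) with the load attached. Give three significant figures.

V ≈ 2.80 V

At node B, R3 is in parallel with the load: R3‖R_L = 9403 Ω.
Below node A the resistance is R2 + (R3‖R_L) = 65300 Ω, so V_A = 19.7 × 65300/66220 = 19.43 V.
Then V_B = V_A × (R3‖R_L)/(R2 + R3‖R_L) = 19.43 × 9403/65300 = 2.80 V.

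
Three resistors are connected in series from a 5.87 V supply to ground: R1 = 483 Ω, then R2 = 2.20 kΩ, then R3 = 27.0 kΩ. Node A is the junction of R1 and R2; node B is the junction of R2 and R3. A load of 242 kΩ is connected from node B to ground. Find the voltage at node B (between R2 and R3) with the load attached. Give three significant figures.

At node B, R3 is in parallel with the load: R3‖R_L = 24290 Ω.
Below node A the resistance is R2 + (R3‖R_L) = 26490 Ω, so V_A = 5.87 × 26490/26970 = 5.765 V.
Then V_B = V_A × (R3‖R_L)/(R2 + R3‖R_L) = 5.765 × 24290/26490 = 5.29 V.

V ≈ 5.29 V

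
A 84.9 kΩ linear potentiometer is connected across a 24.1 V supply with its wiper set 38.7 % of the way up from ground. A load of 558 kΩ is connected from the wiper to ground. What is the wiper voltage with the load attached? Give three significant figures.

The wiper splits the pot into (1−α)R = 52.04 kΩ above and αR = 32.86 kΩ below.
Lower section ‖ load = 31.03 kΩ.
V_wiper = 24.1 × 31.03/(52.04 + 31.03) = 9.00 V.

V ≈ 9.00 V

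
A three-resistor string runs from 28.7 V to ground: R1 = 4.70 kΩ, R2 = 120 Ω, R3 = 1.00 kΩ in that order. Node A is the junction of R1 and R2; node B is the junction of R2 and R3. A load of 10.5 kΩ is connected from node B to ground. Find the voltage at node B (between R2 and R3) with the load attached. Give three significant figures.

At node B, R3 is in parallel with the load: R3‖R_L = 913.0 Ω.
Below node A the resistance is R2 + (R3‖R_L) = 1033 Ω, so V_A = 28.7 × 1033/5733 = 5.171 V.
Then V_B = V_A × (R3‖R_L)/(R2 + R3‖R_L) = 5.171 × 913.0/1033 = 4.57 V.

V ≈ 4.57 V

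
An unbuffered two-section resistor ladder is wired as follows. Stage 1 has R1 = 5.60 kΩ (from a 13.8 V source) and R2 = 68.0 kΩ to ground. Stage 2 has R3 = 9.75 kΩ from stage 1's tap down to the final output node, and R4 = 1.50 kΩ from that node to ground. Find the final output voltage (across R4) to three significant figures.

V_out ≈ 1.16 V

Stage 2 presents R3+R4 = 11.25 kΩ as a load on stage 1's tap.
Stage 1's lower leg becomes R2‖(R3+R4) = 9.653 kΩ, so V_mid = 13.8 × 9.653/15.25 = 8.733 V.
Stage 2 is itself unloaded: V_out = V_mid × R4/(R3+R4) = 8.733 × 1.50/11.25 = 1.16 V.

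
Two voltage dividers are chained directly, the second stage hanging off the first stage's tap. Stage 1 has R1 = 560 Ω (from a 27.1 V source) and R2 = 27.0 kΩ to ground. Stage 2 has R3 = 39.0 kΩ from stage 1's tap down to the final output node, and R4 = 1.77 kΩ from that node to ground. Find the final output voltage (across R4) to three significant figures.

V_out ≈ 1.14 V

Stage 2 presents R3+R4 = 40770 Ω as a load on stage 1's tap.
Stage 1's lower leg becomes R2‖(R3+R4) = 16240 Ω, so V_mid = 27.1 × 16240/16800 = 26.20 V.
Stage 2 is itself unloaded: V_out = V_mid × R4/(R3+R4) = 26.20 × 1770/40770 = 1.14 V.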